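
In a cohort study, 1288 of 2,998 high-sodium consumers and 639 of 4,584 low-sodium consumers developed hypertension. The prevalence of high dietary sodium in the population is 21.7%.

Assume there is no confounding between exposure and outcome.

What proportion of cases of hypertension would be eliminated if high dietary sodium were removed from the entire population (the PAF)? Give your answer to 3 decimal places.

p₁ = P(outcome | exposed) = 1288/2998 = 0.42962
p₀ = P(outcome | unexposed) = 639/4584 = 0.1394
Overall risk P(Y=1) = π·p₁ + (1−π)·p₀ = 0.217×0.42962 + 0.783×0.1394 = 0.20238.
Under exogeneity, PAF = [P(Y=1) − p₀] / P(Y=1).
PAF = (0.20238 − 0.1394) / 0.20238 ≈ 0.3112

PAF ≈ 0.311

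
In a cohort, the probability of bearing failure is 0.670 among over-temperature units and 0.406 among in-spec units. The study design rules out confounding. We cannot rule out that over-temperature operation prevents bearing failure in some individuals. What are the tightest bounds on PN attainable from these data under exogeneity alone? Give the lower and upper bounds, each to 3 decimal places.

Let p₁ = 0.67, p₀ = 0.406.
Under exogeneity alone the bounds on PN are max{0,(p₁−p₀)/p₁} ≤ PN ≤ min{1,(1−p₀)/p₁}.
  lower = (p₁ − p₀)/p₁ = 0.264 / 0.67 ≈ 0.3940
  upper = min{1, (1 − p₀)/p₁} = 0.594 / 0.67 ≈ 0.8866

0.394 ≤ PN ≤ 0.887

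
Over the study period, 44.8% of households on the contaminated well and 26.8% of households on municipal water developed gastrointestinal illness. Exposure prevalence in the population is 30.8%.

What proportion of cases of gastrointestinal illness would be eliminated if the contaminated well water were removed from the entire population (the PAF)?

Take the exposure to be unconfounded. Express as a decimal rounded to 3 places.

PAF ≈ 0.171

p₁ = 0.448, p₀ = 0.268.
Overall risk P(Y=1) = π·p₁ + (1−π)·p₀ = 0.308×0.448 + 0.692×0.268 = 0.32344.
Under exogeneity, PAF = [P(Y=1) − p₀] / P(Y=1).
PAF = (0.32344 − 0.268) / 0.32344 ≈ 0.1714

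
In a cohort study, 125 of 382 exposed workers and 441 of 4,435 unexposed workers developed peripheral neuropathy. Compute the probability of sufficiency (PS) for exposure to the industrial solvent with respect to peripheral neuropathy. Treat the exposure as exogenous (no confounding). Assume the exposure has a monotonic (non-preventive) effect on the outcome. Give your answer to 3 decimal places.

p₁ = P(outcome | exposed) = 125/382 = 0.32723
p₀ = P(outcome | unexposed) = 441/4435 = 0.099436
Under exogeneity and monotonicity, PS = (p₁ − p₀) / (1 − p₀).
PS = (0.32723 − 0.099436) / (1 − 0.099436) = 0.22779 / 0.90056 ≈ 0.2529

PS ≈ 0.253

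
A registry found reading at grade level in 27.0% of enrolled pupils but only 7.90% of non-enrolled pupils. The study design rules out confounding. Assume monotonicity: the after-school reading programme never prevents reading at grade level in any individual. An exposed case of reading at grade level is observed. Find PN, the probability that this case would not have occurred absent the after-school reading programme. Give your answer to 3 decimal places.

PN ≈ 0.707

p₁ = 0.27, p₀ = 0.079.
Under exogeneity and monotonicity, PN = (p₁ − p₀) / p₁.
PN = (0.27 − 0.079) / 0.27 = 0.191 / 0.27 ≈ 0.7074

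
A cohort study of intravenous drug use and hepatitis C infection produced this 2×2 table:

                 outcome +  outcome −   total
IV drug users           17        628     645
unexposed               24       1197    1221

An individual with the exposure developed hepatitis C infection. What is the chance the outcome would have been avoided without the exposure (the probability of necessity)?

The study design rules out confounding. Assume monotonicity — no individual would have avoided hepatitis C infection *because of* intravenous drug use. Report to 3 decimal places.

p₁ = P(outcome | exposed) = 17/645 = 0.026357
p₀ = P(outcome | unexposed) = 24/1221 = 0.019656
Under exogeneity and monotonicity, PN = (p₁ − p₀)/p₁.
PN = (0.026357 − 0.019656) / 0.026357 ≈ 0.2542

PN ≈ 0.254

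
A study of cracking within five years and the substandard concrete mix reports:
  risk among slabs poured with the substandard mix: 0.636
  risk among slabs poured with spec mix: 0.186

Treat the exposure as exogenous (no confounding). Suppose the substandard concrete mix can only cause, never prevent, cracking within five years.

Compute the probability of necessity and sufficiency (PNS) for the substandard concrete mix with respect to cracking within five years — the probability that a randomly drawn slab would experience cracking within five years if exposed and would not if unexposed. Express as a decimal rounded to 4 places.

PNS ≈ 0.4500

Let p₁ = 0.636, p₀ = 0.186.
Under exogeneity and monotonicity, PNS = p₁ − p₀.
PNS = 0.636 − 0.186 = 0.45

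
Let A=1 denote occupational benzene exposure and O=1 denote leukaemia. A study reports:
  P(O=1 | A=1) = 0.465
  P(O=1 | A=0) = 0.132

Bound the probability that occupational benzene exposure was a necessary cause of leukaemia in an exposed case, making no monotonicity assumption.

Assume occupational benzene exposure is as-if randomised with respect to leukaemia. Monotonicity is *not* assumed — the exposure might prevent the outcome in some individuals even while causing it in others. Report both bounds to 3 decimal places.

Let p₁ = 0.465, p₀ = 0.132.
Under exogeneity alone the bounds on PN are max{0,(p₁−p₀)/p₁} ≤ PN ≤ min{1,(1−p₀)/p₁}.
  lower = (p₁ − p₀)/p₁ = 0.333 / 0.465 ≈ 0.7161
  upper = min{1, (1 − p₀)/p₁} = 0.868 / 0.465 ≈ 1.8667 → capped at 1

0.716 ≤ PN ≤ 1.000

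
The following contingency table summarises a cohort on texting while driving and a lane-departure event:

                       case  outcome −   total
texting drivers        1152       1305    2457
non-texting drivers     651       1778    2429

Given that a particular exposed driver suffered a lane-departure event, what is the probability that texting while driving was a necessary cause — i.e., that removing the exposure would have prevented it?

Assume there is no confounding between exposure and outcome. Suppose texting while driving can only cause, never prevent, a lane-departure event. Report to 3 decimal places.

PN ≈ 0.428

p₁ = P(outcome | exposed) = 1152/2457 = 0.46886
p₀ = P(outcome | unexposed) = 651/2429 = 0.26801
Under exogeneity and monotonicity, PN = (p₁ − p₀) / p₁.
PN = (0.46886 − 0.26801) / 0.46886 = 0.20085 / 0.46886 ≈ 0.4284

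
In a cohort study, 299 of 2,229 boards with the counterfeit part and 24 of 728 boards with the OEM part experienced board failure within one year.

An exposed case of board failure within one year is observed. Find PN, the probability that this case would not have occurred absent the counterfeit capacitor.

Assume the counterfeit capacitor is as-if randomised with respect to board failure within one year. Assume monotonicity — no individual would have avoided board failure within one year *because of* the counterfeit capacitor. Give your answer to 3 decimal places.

PN ≈ 0.754

p₁ = P(outcome | exposed) = 299/2229 = 0.13414
p₀ = P(outcome | unexposed) = 24/728 = 0.032967
Under exogeneity and monotonicity, PN = (p₁ − p₀) / p₁.
PN = (0.13414 − 0.032967) / 0.13414 = 0.10117 / 0.13414 ≈ 0.7542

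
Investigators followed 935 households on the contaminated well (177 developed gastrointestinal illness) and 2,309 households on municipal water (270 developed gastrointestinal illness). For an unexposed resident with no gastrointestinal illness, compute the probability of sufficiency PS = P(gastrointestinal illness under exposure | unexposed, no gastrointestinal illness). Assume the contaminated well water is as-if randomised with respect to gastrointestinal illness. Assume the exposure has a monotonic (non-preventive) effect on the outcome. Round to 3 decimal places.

PS ≈ 0.082

p₁ = P(outcome | exposed) = 177/935 = 0.1893
p₀ = P(outcome | unexposed) = 270/2309 = 0.11693
Under exogeneity and monotonicity, PS = (p₁ − p₀) / (1 − p₀).
PS = (0.1893 − 0.11693) / (1 − 0.11693) = 0.072371 / 0.88307 ≈ 0.0820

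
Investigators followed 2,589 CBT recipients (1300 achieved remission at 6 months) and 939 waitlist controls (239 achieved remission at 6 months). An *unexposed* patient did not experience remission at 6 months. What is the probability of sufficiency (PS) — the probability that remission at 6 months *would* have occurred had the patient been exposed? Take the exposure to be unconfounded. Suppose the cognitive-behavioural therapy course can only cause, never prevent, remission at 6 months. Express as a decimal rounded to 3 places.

p₁ = P(outcome | exposed) = 1300/2589 = 0.50212
p₀ = P(outcome | unexposed) = 239/939 = 0.25453
Under exogeneity and monotonicity, PS = (p₁ − p₀) / (1 − p₀).
PS = (0.50212 − 0.25453) / (1 − 0.25453) = 0.2476 / 0.74547 ≈ 0.3321

PS ≈ 0.332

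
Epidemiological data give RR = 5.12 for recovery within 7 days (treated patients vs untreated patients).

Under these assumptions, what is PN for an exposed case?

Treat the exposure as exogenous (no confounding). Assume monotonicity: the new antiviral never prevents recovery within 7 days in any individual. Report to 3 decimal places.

PN ≈ 0.805

Under exogeneity and monotonicity, PN = (RR − 1) / RR = 1 − 1/RR.
PN = (5.12 − 1) / 5.12 = 4.12 / 5.12 ≈ 0.8047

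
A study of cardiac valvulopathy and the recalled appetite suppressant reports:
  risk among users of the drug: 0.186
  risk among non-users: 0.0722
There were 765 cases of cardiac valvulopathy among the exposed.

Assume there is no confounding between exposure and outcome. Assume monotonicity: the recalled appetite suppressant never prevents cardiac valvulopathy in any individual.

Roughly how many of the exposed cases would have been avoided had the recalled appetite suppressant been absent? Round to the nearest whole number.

Let p₁ = 0.186, p₀ = 0.0722.
PN = (p₁ − p₀)/p₁ = (0.186 − 0.0722) / 0.186 ≈ 0.61183.
Attributable cases ≈ PN × (exposed cases) = 0.61183 × 765 ≈ 468.05.

about 468 cases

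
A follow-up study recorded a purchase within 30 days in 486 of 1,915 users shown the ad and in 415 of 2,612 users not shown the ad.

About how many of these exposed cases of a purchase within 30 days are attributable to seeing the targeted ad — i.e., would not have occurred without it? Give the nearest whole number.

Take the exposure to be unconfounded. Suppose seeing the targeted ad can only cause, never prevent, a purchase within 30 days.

p₁ = P(outcome | exposed) = 486/1915 = 0.25379
p₀ = P(outcome | unexposed) = 415/2612 = 0.15888
PN = (p₁ − p₀)/p₁ = (0.25379 − 0.15888) / 0.25379 ≈ 0.37395.
Attributable cases ≈ PN × (exposed cases) = 0.37395 × 486 ≈ 181.74.

about 182 cases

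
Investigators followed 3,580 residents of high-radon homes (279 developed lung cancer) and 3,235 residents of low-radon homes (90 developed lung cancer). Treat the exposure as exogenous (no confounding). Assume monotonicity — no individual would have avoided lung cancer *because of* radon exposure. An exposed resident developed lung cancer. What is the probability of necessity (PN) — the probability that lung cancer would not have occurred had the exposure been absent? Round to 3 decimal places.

p₁ = P(outcome | exposed) = 279/3580 = 0.077933
p₀ = P(outcome | unexposed) = 90/3235 = 0.027821
Under exogeneity and monotonicity, PN = (p₁ − p₀) / p₁.
PN = (0.077933 − 0.027821) / 0.077933 = 0.050112 / 0.077933 ≈ 0.6430

PN ≈ 0.643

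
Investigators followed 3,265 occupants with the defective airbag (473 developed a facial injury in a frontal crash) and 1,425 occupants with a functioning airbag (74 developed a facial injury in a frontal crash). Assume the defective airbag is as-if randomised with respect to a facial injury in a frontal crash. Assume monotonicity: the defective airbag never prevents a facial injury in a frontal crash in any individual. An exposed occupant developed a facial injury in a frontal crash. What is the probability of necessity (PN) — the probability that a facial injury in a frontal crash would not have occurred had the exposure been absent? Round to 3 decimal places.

p₁ = P(outcome | exposed) = 473/3265 = 0.14487
p₀ = P(outcome | unexposed) = 74/1425 = 0.05193
Under exogeneity and monotonicity, PN = (p₁ − p₀) / p₁.
PN = (0.14487 − 0.05193) / 0.14487 = 0.09294 / 0.14487 ≈ 0.6415

PN ≈ 0.642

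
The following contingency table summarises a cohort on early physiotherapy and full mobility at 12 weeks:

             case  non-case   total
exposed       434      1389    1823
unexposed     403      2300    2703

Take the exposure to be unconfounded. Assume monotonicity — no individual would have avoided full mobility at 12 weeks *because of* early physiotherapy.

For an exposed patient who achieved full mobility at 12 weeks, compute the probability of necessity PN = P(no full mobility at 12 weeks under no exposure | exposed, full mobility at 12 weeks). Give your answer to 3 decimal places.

p₁ = P(outcome | exposed) = 434/1823 = 0.23807
p₀ = P(outcome | unexposed) = 403/2703 = 0.14909
Under exogeneity and monotonicity, PN = (p₁ − p₀) / p₁.
PN = (0.23807 − 0.14909) / 0.23807 = 0.088976 / 0.23807 ≈ 0.3737

PN ≈ 0.374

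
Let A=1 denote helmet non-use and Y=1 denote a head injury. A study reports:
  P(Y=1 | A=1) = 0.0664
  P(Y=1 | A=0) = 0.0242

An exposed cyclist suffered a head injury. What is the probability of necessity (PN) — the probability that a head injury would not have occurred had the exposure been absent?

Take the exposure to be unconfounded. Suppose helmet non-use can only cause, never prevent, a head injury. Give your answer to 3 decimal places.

Let p₁ = 0.0664, p₀ = 0.0242.
Under exogeneity and monotonicity, PN = (p₁ − p₀) / p₁.
PN = (0.0664 − 0.0242) / 0.0664 = 0.0422 / 0.0664 ≈ 0.6355

PN ≈ 0.636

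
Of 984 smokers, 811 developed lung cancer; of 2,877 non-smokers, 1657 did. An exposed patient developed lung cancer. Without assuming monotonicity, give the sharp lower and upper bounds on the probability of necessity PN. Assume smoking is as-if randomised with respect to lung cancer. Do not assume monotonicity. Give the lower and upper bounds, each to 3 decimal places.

0.301 ≤ PN ≤ 0.515

p₁ = P(outcome | exposed) = 811/984 = 0.82419
p₀ = P(outcome | unexposed) = 1657/2877 = 0.57595
Under exogeneity alone the bounds on PN are max{0,(p₁−p₀)/p₁} ≤ PN ≤ min{1,(1−p₀)/p₁}.
  lower = (p₁ − p₀)/p₁ = 0.24824 / 0.82419 ≈ 0.3012
  upper = min{1, (1 − p₀)/p₁} = 0.42405 / 0.82419 ≈ 0.5145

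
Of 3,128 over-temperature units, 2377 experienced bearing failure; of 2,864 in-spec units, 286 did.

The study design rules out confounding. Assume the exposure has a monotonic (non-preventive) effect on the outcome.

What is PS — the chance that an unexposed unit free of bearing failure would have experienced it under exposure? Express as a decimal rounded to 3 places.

PS ≈ 0.733

p₁ = P(outcome | exposed) = 2377/3128 = 0.75991
p₀ = P(outcome | unexposed) = 286/2864 = 0.09986
Under exogeneity and monotonicity, PS = (p₁ − p₀) / (1 − p₀).
PS = (0.75991 − 0.09986) / (1 − 0.09986) = 0.66005 / 0.90014 ≈ 0.7333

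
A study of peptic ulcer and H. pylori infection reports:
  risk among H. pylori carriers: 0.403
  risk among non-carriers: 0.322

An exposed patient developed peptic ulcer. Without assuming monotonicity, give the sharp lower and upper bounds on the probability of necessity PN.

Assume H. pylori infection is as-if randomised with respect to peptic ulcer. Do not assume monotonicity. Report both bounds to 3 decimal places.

0.201 ≤ PN ≤ 1.000

Let p₁ = 0.403, p₀ = 0.322.
Under exogeneity alone the bounds on PN are max{0,(p₁−p₀)/p₁} ≤ PN ≤ min{1,(1−p₀)/p₁}.
  lower = (p₁ − p₀)/p₁ = 0.081 / 0.403 ≈ 0.2010
  upper = min{1, (1 − p₀)/p₁} = 0.678 / 0.403 ≈ 1.6824 → capped at 1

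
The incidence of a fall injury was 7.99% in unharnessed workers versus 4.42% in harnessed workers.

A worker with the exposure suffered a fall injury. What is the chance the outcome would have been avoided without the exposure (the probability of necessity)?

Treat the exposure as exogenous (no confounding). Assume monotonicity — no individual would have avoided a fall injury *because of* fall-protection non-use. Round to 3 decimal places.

PN ≈ 0.447

p₁ = 0.0799, p₀ = 0.0442.
Under exogeneity and monotonicity, PN = (p₁ − p₀) / p₁.
PN = (0.0799 − 0.0442) / 0.0799 = 0.0357 / 0.0799 ≈ 0.4468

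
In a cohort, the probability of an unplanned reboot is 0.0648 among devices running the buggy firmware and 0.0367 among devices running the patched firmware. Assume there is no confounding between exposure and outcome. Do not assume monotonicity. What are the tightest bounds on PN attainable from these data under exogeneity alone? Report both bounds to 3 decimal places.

Let p₁ = 0.0648, p₀ = 0.0367.
Under exogeneity alone the bounds on PN are max{0,(p₁−p₀)/p₁} ≤ PN ≤ min{1,(1−p₀)/p₁}.
  lower = (p₁ − p₀)/p₁ = 0.0281 / 0.0648 ≈ 0.4336
  upper = min{1, (1 − p₀)/p₁} = 0.9633 / 0.0648 ≈ 14.8657 → capped at 1

0.434 ≤ PN ≤ 1.000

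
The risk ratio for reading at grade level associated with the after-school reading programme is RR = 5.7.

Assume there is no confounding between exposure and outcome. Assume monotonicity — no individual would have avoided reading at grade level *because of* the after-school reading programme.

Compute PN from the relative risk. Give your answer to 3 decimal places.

Under exogeneity and monotonicity, PN = (RR − 1) / RR = 1 − 1/RR.
PN = (5.7 − 1) / 5.7 = 4.7 / 5.7 ≈ 0.8246

PN ≈ 0.825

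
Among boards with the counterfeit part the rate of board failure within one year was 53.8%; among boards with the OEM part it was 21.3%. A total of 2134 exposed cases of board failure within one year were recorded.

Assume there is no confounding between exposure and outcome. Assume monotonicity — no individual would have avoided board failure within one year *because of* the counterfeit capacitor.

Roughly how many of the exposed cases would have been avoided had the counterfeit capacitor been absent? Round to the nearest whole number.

about 1289 cases

p₁ = 0.538, p₀ = 0.213.
PN = (p₁ − p₀)/p₁ = (0.538 − 0.213) / 0.538 ≈ 0.60409.
Attributable cases ≈ PN × (exposed cases) = 0.60409 × 2134 ≈ 1289.13.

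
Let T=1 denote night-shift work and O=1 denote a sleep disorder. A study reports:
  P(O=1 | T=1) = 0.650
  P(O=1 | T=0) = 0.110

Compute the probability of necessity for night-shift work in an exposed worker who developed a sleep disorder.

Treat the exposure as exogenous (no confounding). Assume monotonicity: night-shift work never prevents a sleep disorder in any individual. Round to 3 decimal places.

PN ≈ 0.831

Let p₁ = 0.65, p₀ = 0.11.
Under exogeneity and monotonicity, PN = (p₁ − p₀) / p₁.
PN = (0.65 − 0.11) / 0.65 = 0.54 / 0.65 ≈ 0.8308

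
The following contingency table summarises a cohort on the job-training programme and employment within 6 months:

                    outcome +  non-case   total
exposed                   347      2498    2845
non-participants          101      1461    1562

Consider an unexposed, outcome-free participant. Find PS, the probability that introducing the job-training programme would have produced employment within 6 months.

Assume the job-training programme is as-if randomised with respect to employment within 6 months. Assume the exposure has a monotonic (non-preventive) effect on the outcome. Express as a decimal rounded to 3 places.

PS ≈ 0.061

p₁ = P(outcome | exposed) = 347/2845 = 0.12197
p₀ = P(outcome | unexposed) = 101/1562 = 0.064661
Under exogeneity and monotonicity, PS = (p₁ − p₀) / (1 − p₀).
PS = (0.12197 − 0.064661) / (1 − 0.064661) = 0.057308 / 0.93534 ≈ 0.0613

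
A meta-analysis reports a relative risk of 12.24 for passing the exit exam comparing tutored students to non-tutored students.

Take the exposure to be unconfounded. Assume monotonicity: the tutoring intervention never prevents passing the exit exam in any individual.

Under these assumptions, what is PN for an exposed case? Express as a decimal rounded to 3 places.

Under exogeneity and monotonicity, PN = (RR − 1) / RR = 1 − 1/RR.
PN = (12.24 − 1) / 12.24 = 11.24 / 12.24 ≈ 0.9183

PN ≈ 0.918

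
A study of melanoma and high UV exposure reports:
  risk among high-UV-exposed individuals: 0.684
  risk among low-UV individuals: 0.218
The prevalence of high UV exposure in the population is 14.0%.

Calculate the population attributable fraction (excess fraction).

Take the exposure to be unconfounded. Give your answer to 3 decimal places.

Let p₁ = 0.684, p₀ = 0.218.
Overall risk P(Y=1) = π·p₁ + (1−π)·p₀ = 0.14×0.684 + 0.86×0.218 = 0.28324.
Under exogeneity, PAF = [P(Y=1) − p₀] / P(Y=1).
PAF = (0.28324 − 0.218) / 0.28324 ≈ 0.2303

PAF ≈ 0.230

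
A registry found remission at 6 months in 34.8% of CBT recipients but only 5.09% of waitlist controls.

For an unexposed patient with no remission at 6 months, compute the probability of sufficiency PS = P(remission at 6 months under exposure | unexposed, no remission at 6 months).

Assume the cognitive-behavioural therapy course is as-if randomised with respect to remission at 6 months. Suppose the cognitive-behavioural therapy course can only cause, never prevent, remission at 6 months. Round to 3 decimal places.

p₁ = 0.348, p₀ = 0.0509.
Under exogeneity and monotonicity, PS = (p₁ − p₀) / (1 − p₀).
PS = (0.348 − 0.0509) / (1 − 0.0509) = 0.2971 / 0.9491 ≈ 0.3130

PS ≈ 0.313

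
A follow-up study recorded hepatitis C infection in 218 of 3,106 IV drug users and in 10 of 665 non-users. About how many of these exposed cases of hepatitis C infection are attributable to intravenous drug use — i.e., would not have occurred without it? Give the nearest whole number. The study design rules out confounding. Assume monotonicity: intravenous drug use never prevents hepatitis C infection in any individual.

p₁ = P(outcome | exposed) = 218/3106 = 0.070187
p₀ = P(outcome | unexposed) = 10/665 = 0.015038
PN = (p₁ − p₀)/p₁ = (0.070187 − 0.015038) / 0.070187 ≈ 0.78575.
Attributable cases ≈ PN × (exposed cases) = 0.78575 × 218 ≈ 171.29.

about 171 cases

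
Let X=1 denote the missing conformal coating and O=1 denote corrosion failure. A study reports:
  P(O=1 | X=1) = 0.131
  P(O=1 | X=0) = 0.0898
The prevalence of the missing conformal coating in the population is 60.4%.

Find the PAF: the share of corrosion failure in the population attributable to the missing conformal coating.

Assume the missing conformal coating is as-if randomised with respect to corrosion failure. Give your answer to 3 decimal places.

Let p₁ = 0.131, p₀ = 0.0898.
Overall risk P(Y=1) = π·p₁ + (1−π)·p₀ = 0.604×0.131 + 0.396×0.0898 = 0.11468.
Under exogeneity, PAF = [P(Y=1) − p₀] / P(Y=1).
PAF = (0.11468 − 0.0898) / 0.11468 ≈ 0.2170

PAF ≈ 0.217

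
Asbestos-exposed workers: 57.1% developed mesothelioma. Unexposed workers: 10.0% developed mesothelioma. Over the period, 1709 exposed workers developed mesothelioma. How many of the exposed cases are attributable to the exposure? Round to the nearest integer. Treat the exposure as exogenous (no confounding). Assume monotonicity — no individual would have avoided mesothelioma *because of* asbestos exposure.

about 1410 cases

p₁ = 0.571, p₀ = 0.1.
PN = (p₁ − p₀)/p₁ = (0.571 − 0.1) / 0.571 ≈ 0.82487.
Attributable cases ≈ PN × (exposed cases) = 0.82487 × 1709 ≈ 1409.70.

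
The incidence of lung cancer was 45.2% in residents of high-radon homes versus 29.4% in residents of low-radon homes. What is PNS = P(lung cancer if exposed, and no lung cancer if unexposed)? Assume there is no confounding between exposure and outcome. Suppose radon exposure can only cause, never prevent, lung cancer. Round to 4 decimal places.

PNS ≈ 0.1580

p₁ = 0.452, p₀ = 0.294.
Under exogeneity and monotonicity, PNS = p₁ − p₀.
PNS = 0.452 − 0.294 = 0.158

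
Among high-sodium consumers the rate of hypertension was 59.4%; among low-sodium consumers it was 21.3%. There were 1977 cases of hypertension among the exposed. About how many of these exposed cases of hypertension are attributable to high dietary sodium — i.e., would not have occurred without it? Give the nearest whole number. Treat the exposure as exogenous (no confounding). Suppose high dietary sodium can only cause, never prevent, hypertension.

p₁ = 0.594, p₀ = 0.213.
PN = (p₁ − p₀)/p₁ = (0.594 − 0.213) / 0.594 ≈ 0.64141.
Attributable cases ≈ PN × (exposed cases) = 0.64141 × 1977 ≈ 1268.08.

about 1268 cases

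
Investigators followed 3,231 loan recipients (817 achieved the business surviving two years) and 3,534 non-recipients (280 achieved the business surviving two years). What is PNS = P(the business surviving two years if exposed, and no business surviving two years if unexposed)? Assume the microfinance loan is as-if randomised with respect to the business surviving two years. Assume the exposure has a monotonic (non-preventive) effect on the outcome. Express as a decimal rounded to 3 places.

PNS ≈ 0.174

p₁ = P(outcome | exposed) = 817/3231 = 0.25286
p₀ = P(outcome | unexposed) = 280/3534 = 0.07923
Under exogeneity and monotonicity, PNS = p₁ − p₀.
PNS = 0.25286 − 0.07923 = 0.17363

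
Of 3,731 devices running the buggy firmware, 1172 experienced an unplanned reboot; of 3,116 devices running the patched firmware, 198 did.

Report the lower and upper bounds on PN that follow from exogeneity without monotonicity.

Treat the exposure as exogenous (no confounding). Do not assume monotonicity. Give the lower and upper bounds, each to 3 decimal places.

0.798 ≤ PN ≤ 1.000

p₁ = P(outcome | exposed) = 1172/3731 = 0.31412
p₀ = P(outcome | unexposed) = 198/3116 = 0.063543
Under exogeneity alone the bounds on PN are max{0,(p₁−p₀)/p₁} ≤ PN ≤ min{1,(1−p₀)/p₁}.
  lower = (p₁ − p₀)/p₁ = 0.25058 / 0.31412 ≈ 0.7977
  upper = min{1, (1 − p₀)/p₁} = 0.93646 / 0.31412 ≈ 2.9812 → capped at 1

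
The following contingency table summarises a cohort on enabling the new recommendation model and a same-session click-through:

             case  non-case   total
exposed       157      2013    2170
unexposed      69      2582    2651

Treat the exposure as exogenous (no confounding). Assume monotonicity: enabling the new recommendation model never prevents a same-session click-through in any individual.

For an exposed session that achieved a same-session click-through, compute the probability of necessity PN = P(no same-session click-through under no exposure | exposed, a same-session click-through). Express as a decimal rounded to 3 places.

PN ≈ 0.640

p₁ = P(outcome | exposed) = 157/2170 = 0.07235
p₀ = P(outcome | unexposed) = 69/2651 = 0.026028
Under exogeneity and monotonicity, PN = (p₁ − p₀) / p₁.
PN = (0.07235 − 0.026028) / 0.07235 = 0.046322 / 0.07235 ≈ 0.6403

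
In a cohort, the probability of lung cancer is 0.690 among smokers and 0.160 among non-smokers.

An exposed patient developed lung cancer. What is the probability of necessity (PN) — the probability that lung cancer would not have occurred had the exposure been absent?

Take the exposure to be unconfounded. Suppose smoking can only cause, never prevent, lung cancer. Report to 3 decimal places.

PN ≈ 0.768

Let p₁ = 0.69, p₀ = 0.16.
Under exogeneity and monotonicity, PN = (p₁ − p₀) / p₁.
PN = (0.69 − 0.16) / 0.69 = 0.53 / 0.69 ≈ 0.7681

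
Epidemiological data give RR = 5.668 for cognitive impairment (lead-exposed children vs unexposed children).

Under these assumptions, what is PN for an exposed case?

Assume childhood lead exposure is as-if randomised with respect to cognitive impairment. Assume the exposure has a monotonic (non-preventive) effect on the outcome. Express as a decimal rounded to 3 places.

Under exogeneity and monotonicity, PN = (RR − 1) / RR = 1 − 1/RR.
PN = (5.668 − 1) / 5.668 = 4.668 / 5.668 ≈ 0.8236

PN ≈ 0.824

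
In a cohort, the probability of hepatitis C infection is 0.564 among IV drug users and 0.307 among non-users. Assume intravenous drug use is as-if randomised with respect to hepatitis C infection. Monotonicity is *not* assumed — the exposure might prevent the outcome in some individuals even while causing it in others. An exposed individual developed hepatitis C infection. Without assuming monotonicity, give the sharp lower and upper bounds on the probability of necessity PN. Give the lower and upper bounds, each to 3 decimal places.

Let p₁ = 0.564, p₀ = 0.307.
Under exogeneity alone the bounds on PN are max{0,(p₁−p₀)/p₁} ≤ PN ≤ min{1,(1−p₀)/p₁}.
  lower = (p₁ − p₀)/p₁ = 0.257 / 0.564 ≈ 0.4557
  upper = min{1, (1 − p₀)/p₁} = 0.693 / 0.564 ≈ 1.2287 → capped at 1

0.456 ≤ PN ≤ 1.000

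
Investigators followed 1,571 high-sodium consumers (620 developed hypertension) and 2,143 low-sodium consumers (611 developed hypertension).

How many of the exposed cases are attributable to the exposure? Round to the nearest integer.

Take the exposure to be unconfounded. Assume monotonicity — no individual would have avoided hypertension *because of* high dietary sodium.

p₁ = P(outcome | exposed) = 620/1571 = 0.39465
p₀ = P(outcome | unexposed) = 611/2143 = 0.28511
PN = (p₁ − p₀)/p₁ = (0.39465 − 0.28511) / 0.39465 ≈ 0.27756.
Attributable cases ≈ PN × (exposed cases) = 0.27756 × 620 ≈ 172.09.

about 172 cases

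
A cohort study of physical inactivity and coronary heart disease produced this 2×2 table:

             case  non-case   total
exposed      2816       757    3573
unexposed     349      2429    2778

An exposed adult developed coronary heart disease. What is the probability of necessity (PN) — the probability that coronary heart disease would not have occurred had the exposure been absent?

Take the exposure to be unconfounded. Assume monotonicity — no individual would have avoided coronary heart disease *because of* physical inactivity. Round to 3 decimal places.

p₁ = P(outcome | exposed) = 2816/3573 = 0.78813
p₀ = P(outcome | unexposed) = 349/2778 = 0.12563
Under exogeneity and monotonicity, PN = (p₁ − p₀)/p₁.
PN = (0.78813 − 0.12563) / 0.78813 ≈ 0.8406

PN ≈ 0.841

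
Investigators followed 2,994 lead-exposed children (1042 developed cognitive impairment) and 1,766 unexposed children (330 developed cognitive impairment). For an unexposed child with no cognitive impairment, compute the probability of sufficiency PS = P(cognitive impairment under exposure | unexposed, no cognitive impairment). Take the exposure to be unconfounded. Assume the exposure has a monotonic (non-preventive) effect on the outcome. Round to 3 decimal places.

PS ≈ 0.198

p₁ = P(outcome | exposed) = 1042/2994 = 0.34803
p₀ = P(outcome | unexposed) = 330/1766 = 0.18686
Under exogeneity and monotonicity, PS = (p₁ − p₀) / (1 − p₀).
PS = (0.34803 − 0.18686) / (1 − 0.18686) = 0.16117 / 0.81314 ≈ 0.1982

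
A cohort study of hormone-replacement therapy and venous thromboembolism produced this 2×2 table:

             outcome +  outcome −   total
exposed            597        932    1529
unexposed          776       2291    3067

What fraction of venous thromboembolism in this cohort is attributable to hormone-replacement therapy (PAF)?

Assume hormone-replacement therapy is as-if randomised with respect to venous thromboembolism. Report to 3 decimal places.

p₁ = P(outcome | exposed) = 597/1529 = 0.39045
p₀ = P(outcome | unexposed) = 776/3067 = 0.25302
Exposure prevalence π = 1529/4596 = 0.33268; overall risk P(Y=1) = 0.29874.
Under exogeneity, PAF = [P(Y=1) − p₀]/P(Y=1).
PAF = (0.29874 − 0.25302) / 0.29874 ≈ 0.1531

PAF ≈ 0.153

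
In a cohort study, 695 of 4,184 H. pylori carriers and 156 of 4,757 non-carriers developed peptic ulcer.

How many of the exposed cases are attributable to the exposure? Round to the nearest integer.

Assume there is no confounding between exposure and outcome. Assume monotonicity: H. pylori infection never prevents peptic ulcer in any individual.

p₁ = P(outcome | exposed) = 695/4184 = 0.16611
p₀ = P(outcome | unexposed) = 156/4757 = 0.032794
PN = (p₁ − p₀)/p₁ = (0.16611 − 0.032794) / 0.16611 ≈ 0.80258.
Attributable cases ≈ PN × (exposed cases) = 0.80258 × 695 ≈ 557.79.

about 558 cases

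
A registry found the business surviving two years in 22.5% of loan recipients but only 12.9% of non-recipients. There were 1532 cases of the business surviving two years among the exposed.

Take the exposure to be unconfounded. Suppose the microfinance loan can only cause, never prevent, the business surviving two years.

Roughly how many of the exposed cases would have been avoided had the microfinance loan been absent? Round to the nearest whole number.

p₁ = 0.225, p₀ = 0.129.
PN = (p₁ − p₀)/p₁ = (0.225 − 0.129) / 0.225 ≈ 0.42667.
Attributable cases ≈ PN × (exposed cases) = 0.42667 × 1532 ≈ 653.65.

about 654 cases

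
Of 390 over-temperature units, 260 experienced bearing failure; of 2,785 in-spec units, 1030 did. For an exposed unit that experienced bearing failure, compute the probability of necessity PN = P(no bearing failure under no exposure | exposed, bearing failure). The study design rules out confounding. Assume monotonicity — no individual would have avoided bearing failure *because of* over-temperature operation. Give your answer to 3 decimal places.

p₁ = P(outcome | exposed) = 260/390 = 0.66667
p₀ = P(outcome | unexposed) = 1030/2785 = 0.36984
Under exogeneity and monotonicity, PN = (p₁ − p₀) / p₁.
PN = (0.66667 − 0.36984) / 0.66667 = 0.29683 / 0.66667 ≈ 0.4452

PN ≈ 0.445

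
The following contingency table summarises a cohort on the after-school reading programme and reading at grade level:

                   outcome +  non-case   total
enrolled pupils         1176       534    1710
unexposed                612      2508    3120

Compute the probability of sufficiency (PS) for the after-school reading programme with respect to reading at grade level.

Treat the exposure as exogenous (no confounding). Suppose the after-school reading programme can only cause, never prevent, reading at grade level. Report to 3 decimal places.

p₁ = P(outcome | exposed) = 1176/1710 = 0.68772
p₀ = P(outcome | unexposed) = 612/3120 = 0.19615
Under exogeneity and monotonicity, PS = (p₁ − p₀) / (1 − p₀).
PS = (0.68772 − 0.19615) / (1 − 0.19615) = 0.49157 / 0.80385 ≈ 0.6115

PS ≈ 0.612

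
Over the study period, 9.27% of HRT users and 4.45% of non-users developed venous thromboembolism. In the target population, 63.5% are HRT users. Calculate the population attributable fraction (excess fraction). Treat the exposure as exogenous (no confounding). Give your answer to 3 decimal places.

p₁ = 0.0927, p₀ = 0.0445.
Overall risk P(Y=1) = π·p₁ + (1−π)·p₀ = 0.635×0.0927 + 0.365×0.0445 = 0.075107.
Under exogeneity, PAF = [P(Y=1) − p₀] / P(Y=1).
PAF = (0.075107 − 0.0445) / 0.075107 ≈ 0.4075

PAF ≈ 0.408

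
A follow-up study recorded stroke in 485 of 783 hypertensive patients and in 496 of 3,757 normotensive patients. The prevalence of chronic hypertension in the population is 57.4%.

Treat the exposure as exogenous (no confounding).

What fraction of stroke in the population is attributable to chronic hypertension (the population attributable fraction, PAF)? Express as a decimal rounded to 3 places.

PAF ≈ 0.679

p₁ = P(outcome | exposed) = 485/783 = 0.61941
p₀ = P(outcome | unexposed) = 496/3757 = 0.13202
Overall risk P(Y=1) = π·p₁ + (1−π)·p₀ = 0.574×0.61941 + 0.426×0.13202 = 0.41178.
Under exogeneity, PAF = [P(Y=1) − p₀] / P(Y=1).
PAF = (0.41178 − 0.13202) / 0.41178 ≈ 0.6794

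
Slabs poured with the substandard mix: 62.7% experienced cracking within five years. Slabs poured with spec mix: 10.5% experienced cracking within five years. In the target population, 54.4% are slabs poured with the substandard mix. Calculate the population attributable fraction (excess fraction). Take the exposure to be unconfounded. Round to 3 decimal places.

PAF ≈ 0.730

p₁ = 0.627, p₀ = 0.105.
Overall risk P(Y=1) = π·p₁ + (1−π)·p₀ = 0.544×0.627 + 0.456×0.105 = 0.38897.
Under exogeneity, PAF = [P(Y=1) − p₀] / P(Y=1).
PAF = (0.38897 − 0.105) / 0.38897 ≈ 0.7301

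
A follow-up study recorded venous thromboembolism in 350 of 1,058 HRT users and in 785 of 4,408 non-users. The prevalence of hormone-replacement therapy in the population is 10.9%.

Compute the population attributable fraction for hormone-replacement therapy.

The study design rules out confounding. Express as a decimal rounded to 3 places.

PAF ≈ 0.085

p₁ = P(outcome | exposed) = 350/1058 = 0.33081
p₀ = P(outcome | unexposed) = 785/4408 = 0.17809
Overall risk P(Y=1) = π·p₁ + (1−π)·p₀ = 0.109×0.33081 + 0.891×0.17809 = 0.19473.
Under exogeneity, PAF = [P(Y=1) − p₀] / P(Y=1).
PAF = (0.19473 − 0.17809) / 0.19473 ≈ 0.0855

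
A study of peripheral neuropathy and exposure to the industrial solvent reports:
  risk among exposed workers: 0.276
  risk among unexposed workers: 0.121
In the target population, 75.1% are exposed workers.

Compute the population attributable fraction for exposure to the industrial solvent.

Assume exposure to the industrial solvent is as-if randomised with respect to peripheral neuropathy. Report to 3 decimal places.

PAF ≈ 0.490

Let p₁ = 0.276, p₀ = 0.121.
Overall risk P(Y=1) = π·p₁ + (1−π)·p₀ = 0.751×0.276 + 0.249×0.121 = 0.23741.
Under exogeneity, PAF = [P(Y=1) − p₀] / P(Y=1).
PAF = (0.23741 − 0.121) / 0.23741 ≈ 0.4903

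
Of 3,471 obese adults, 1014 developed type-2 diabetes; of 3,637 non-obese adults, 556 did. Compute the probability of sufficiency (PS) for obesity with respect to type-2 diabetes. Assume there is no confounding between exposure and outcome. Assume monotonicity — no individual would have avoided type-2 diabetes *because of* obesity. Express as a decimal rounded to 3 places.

PS ≈ 0.164

p₁ = P(outcome | exposed) = 1014/3471 = 0.29213
p₀ = P(outcome | unexposed) = 556/3637 = 0.15287
Under exogeneity and monotonicity, PS = (p₁ − p₀) / (1 − p₀).
PS = (0.29213 − 0.15287) / (1 − 0.15287) = 0.13926 / 0.84713 ≈ 0.1644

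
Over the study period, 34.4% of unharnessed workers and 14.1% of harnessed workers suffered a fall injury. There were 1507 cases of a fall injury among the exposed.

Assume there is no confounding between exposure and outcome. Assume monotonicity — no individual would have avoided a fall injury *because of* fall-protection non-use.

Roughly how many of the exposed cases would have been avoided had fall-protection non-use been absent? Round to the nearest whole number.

about 889 cases

p₁ = 0.344, p₀ = 0.141.
PN = (p₁ − p₀)/p₁ = (0.344 − 0.141) / 0.344 ≈ 0.59012.
Attributable cases ≈ PN × (exposed cases) = 0.59012 × 1507 ≈ 889.31.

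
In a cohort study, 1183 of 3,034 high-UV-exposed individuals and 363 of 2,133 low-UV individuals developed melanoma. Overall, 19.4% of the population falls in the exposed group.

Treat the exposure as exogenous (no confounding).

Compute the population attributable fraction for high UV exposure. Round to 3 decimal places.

p₁ = P(outcome | exposed) = 1183/3034 = 0.38991
p₀ = P(outcome | unexposed) = 363/2133 = 0.17018
Overall risk P(Y=1) = π·p₁ + (1−π)·p₀ = 0.194×0.38991 + 0.806×0.17018 = 0.21281.
Under exogeneity, PAF = [P(Y=1) − p₀] / P(Y=1).
PAF = (0.21281 − 0.17018) / 0.21281 ≈ 0.2003

PAF ≈ 0.200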